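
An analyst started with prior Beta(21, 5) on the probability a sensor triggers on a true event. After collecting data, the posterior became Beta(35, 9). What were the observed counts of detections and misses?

14 detections and 4 misses

Under Beta–binomial conjugacy the posterior parameters are (a+s, b+f).
So s = 35 − 21 = 14 and f = 9 − 5 = 4.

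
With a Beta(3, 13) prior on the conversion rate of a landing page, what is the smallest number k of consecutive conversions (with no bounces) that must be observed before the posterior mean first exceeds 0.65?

After k conversions and 0 bounces the posterior is Beta(3+k, 13), with mean (3+k)/(3+13+k).
Set (3+k)/(16+k) > 0.65 and solve: k > (0.65·16 − 3)/(1 − 0.65) = 21.143.
The smallest integer exceeding 21.143 is 22, and checking k=22: (25)/(38) = 0.6579 > 0.65.

k = 22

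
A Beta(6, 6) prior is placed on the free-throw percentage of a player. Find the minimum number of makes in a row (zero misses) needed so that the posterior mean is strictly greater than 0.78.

k = 16

After k makes and 0 misses the posterior is Beta(6+k, 6), with mean (6+k)/(6+6+k).
Set (6+k)/(12+k) > 0.78 and solve: k > (0.78·12 − 6)/(1 − 0.78) = 15.273.
The smallest integer exceeding 15.273 is 16, and checking k=16: (22)/(28) = 0.7857 > 0.78.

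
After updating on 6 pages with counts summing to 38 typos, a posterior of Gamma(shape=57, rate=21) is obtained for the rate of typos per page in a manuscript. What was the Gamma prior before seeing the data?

Gamma(shape=19, rate=15)

Gamma–Poisson conjugacy: posterior shape = α + Σxᵢ, posterior rate = β + n.
So α = 57 − 38 = 19 and β = 21 − 6 = 15.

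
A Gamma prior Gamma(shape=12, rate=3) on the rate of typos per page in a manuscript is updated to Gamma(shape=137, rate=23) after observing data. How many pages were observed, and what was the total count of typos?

Gamma–Poisson conjugacy: posterior shape = α + Σxᵢ, posterior rate = β + n.
Matching: Σxᵢ = 137 − 12 = 125 and n = 23 − 3 = 20.

n = 20 pages with total 125 typos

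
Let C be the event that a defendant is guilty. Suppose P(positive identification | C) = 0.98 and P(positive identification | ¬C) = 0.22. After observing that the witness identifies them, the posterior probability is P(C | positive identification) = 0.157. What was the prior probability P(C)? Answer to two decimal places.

P(C) = 0.04

Bayes' rule in odds form gives O(C|E) = O(C)·[P(E|C)/P(E|¬C)], hence O(C) = O(C|E)/LR.
Posterior odds = 0.157/(1−0.157) = 0.1862. LR = 0.98/0.22 = 4.4545.
Prior odds = 0.1862/4.4545 = 0.0418, so P(C) = 0.0418/(1+0.0418) ≈ 0.04.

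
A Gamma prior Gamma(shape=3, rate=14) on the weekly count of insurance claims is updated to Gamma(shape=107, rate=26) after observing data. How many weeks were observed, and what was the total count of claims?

n = 12 weeks with total 104 claims

Gamma–Poisson conjugacy: posterior shape = α + Σxᵢ, posterior rate = β + n.
Matching: Σxᵢ = 107 − 3 = 104 and n = 26 − 14 = 12.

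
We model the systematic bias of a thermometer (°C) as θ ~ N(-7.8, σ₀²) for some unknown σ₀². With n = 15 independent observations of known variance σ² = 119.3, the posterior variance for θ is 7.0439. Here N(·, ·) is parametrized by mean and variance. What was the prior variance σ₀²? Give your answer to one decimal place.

For the Normal–Normal model with known σ², precisions add: τ_n = τ₀ + n/σ².
So 1/σ₀² = 1/7.0439 − 15/119.3 = 0.141967 − 0.125733 = 0.016234.
Hence σ₀² = 1/0.016234 ≈ 61.6.

σ₀² = 61.6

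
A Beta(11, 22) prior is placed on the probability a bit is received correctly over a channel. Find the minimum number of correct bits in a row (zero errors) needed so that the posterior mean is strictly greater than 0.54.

k = 15

After k correct bits and 0 errors the posterior is Beta(11+k, 22), with mean (11+k)/(11+22+k).
Set (11+k)/(33+k) > 0.54 and solve: k > (0.54·33 − 11)/(1 − 0.54) = 14.826.
The smallest integer exceeding 14.826 is 15.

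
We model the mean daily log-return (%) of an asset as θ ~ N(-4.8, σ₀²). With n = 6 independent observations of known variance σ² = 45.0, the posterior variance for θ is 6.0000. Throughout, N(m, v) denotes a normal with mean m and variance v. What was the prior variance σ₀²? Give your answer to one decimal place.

For the Normal–Normal model with known σ², precisions add: τ_n = τ₀ + n/σ².
So 1/σ₀² = 1/6.0000 − 6/45.0 = 0.166667 − 0.133333 = 0.033334.
Hence σ₀² = 1/0.033334 ≈ 30.0.

σ₀² = 30.0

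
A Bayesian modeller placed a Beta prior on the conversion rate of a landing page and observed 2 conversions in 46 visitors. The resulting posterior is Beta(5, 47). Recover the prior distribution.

Under Beta–binomial conjugacy the posterior parameters are (α+s, β+f).
Subtract the data counts: 5−2=3, 47−44=3.

Beta(3, 3)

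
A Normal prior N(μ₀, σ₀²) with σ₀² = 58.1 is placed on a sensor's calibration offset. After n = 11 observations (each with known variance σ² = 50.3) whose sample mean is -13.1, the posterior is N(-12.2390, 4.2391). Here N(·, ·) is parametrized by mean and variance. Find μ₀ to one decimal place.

The posterior mean is a precision-weighted average: μ_n = (τ₀μ₀ + τ_data·x̄)/(τ₀+τ_data), with τ₀=1/σ₀² and τ_data=n/σ².
Here τ₀ = 1/58.1 = 0.017212 and τ_data = 11/50.3 = 0.218688, so τ_n = 0.235900.
Rearranging for μ₀: μ₀ = (μ_n·τ_n − τ_data·x̄)/τ₀ = (-12.2390·0.235900 − 0.218688·-13.1) / 0.017212 = -0.022367/0.017212 ≈ -1.3.

μ₀ = -1.3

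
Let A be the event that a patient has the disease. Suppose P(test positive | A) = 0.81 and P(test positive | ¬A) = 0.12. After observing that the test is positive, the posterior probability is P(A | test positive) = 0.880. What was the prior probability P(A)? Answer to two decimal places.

Bayes' rule in odds form gives O(A|E) = O(A)·[P(E|A)/P(E|¬A)], hence O(A) = O(A|E)/LR.
Posterior odds = 0.880/(1−0.880) = 7.3333. LR = 0.81/0.12 = 6.7500.
Prior odds = 7.3333/6.7500 = 1.0864, so P(A) = 1.0864/(1+1.0864) ≈ 0.52.

P(A) = 0.52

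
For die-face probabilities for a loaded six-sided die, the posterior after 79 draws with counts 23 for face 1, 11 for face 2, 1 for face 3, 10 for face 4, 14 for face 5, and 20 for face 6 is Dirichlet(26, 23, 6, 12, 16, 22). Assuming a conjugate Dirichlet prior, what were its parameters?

For a Dirichlet(α) prior with multinomial counts c, the posterior is Dirichlet(α + c) componentwise.
Subtract each count from the matching posterior parameter: 26−23=3, 23−11=12, 6−1=5, 12−10=2, 16−14=2, 22−20=2.

Dirichlet(3, 12, 5, 2, 2, 2)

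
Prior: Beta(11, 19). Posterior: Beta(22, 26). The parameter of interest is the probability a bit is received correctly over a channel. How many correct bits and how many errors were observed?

Under Beta–binomial conjugacy the posterior parameters are (a+s, b+f).
Match parameters: s=22−11=11, f=26−19=7.

11 correct bits and 7 errors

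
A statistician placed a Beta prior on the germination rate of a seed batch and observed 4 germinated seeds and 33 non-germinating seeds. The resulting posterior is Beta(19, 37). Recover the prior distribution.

Beta is conjugate to the binomial likelihood: posterior = Beta(a+s, b+f).
Subtract the data counts: 19−4=15, 37−33=4.

Beta(15, 4)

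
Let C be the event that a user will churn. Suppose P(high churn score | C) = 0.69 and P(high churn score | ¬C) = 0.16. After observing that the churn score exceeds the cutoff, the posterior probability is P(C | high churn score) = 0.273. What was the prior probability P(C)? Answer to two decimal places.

In odds form, posterior odds = prior odds × likelihood ratio, so prior odds = posterior odds ÷ LR.
Posterior odds = 0.273/(1−0.273) = 0.3755. LR = 0.69/0.16 = 4.3125.
Prior odds = 0.3755/4.3125 = 0.0871, so P(C) = 0.0871/(1+0.0871) ≈ 0.08.

P(C) = 0.08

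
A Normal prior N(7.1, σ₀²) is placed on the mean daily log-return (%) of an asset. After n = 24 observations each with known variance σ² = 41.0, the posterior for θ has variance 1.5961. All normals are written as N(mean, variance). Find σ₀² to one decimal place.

Posterior precision equals prior precision plus data precision: 1/σ_n² = 1/σ₀² + n/σ².
So 1/σ₀² = 1/1.5961 − 24/41.0 = 0.626527 − 0.585366 = 0.041161.
Hence σ₀² = 1/0.041161 ≈ 24.3.

σ₀² = 24.3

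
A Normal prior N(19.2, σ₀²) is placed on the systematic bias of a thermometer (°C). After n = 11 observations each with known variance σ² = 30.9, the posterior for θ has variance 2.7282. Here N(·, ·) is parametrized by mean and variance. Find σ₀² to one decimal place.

σ₀² = 94.7

Posterior precision equals prior precision plus data precision: 1/σ_n² = 1/σ₀² + n/σ².
So 1/σ₀² = 1/2.7282 − 11/30.9 = 0.366542 − 0.355987 = 0.010555.
Hence σ₀² = 1/0.010555 ≈ 94.7.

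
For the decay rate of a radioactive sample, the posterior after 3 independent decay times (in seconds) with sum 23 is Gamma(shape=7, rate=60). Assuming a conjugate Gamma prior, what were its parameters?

For an exponential likelihood with a Gamma(α, β) prior on the rate, n observations with total T give posterior Gamma(α+n, β+T).
So α = 7 − 3 = 4 and β = 60 − 23 = 37.

Gamma(shape=4, rate=37)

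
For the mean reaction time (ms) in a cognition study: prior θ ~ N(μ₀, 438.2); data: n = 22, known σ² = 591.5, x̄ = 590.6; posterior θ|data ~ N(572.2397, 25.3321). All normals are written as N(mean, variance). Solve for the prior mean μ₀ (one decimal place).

μ₀ = 273.0

The posterior mean is a precision-weighted average: μ_n = (τ₀μ₀ + τ_data·x̄)/(τ₀+τ_data), with τ₀=1/σ₀² and τ_data=n/σ².
Here τ₀ = 1/438.2 = 0.002282 and τ_data = 22/591.5 = 0.037194, so τ_n = 0.039476.
Rearranging for μ₀: μ₀ = (μ_n·τ_n − τ_data·x̄)/τ₀ = (572.2397·0.039476 − 0.037194·590.6) / 0.002282 = 0.622958/0.002282 ≈ 273.0.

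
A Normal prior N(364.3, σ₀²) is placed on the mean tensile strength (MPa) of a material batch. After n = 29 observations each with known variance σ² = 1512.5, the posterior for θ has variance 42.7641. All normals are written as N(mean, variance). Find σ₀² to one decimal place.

For the Normal–Normal model with known σ², precisions add: τ_n = τ₀ + n/σ².
So 1/σ₀² = 1/42.7641 − 29/1512.5 = 0.023384 − 0.019174 = 0.004210.
Hence σ₀² = 1/0.004210 ≈ 237.5.

σ₀² = 237.5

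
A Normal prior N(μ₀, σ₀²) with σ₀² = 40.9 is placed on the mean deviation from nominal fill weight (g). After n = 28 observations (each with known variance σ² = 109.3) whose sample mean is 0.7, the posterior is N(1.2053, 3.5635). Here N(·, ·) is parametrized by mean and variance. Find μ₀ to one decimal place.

μ₀ = 6.5

The posterior mean is a precision-weighted average: μ_n = (τ₀μ₀ + τ_data·x̄)/(τ₀+τ_data), with τ₀=1/σ₀² and τ_data=n/σ².
Here τ₀ = 1/40.9 = 0.024450 and τ_data = 28/109.3 = 0.256176, so τ_n = 0.280626.
Rearranging for μ₀: μ₀ = (μ_n·τ_n − τ_data·x̄)/τ₀ = (1.2053·0.280626 − 0.256176·0.7) / 0.024450 = 0.158915/0.024450 ≈ 6.5.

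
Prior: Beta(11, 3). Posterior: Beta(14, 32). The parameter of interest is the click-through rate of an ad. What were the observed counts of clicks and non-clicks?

3 clicks and 29 non-clicks

Under Beta–binomial conjugacy the posterior parameters are (α+s, β+f).
So s = 14 − 11 = 3 and f = 32 − 3 = 29.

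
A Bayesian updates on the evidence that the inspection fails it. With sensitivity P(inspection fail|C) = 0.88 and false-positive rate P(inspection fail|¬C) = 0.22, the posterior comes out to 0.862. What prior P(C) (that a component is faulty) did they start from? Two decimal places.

P(C) = 0.61

Bayes' rule in odds form gives O(C|E) = O(C)·[P(E|C)/P(E|¬C)], hence O(C) = O(C|E)/LR.
Posterior odds = 0.862/(1−0.862) = 6.2464. LR = 0.88/0.22 = 4.0000.
Prior odds = 6.2464/4.0000 = 1.5616, so P(C) = 1.5616/(1+1.5616) ≈ 0.61.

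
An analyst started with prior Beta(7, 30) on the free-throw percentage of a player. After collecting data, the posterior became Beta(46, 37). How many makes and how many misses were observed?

39 makes and 7 misses

A Beta(α, β) prior with s successes and f failures in binomial data gives a Beta(α+s, β+f) posterior.
Match parameters: s=46−7=39, f=37−30=7.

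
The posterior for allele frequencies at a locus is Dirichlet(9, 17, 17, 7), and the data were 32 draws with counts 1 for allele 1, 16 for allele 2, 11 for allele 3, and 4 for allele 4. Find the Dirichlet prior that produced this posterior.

Dirichlet(8, 1, 6, 3)

For a Dirichlet(α) prior with multinomial counts c, the posterior is Dirichlet(α + c) componentwise.
Subtract each count from the matching posterior parameter: 9−1=8, 17−16=1, 17−11=6, 7−4=3.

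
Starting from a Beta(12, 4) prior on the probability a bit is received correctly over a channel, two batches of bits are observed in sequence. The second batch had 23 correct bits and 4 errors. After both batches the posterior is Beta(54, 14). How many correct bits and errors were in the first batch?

19 correct bits and 6 errors

Because Beta–binomial updating is additive in the counts, the combined data contributed (α_post−α_prior, β_post−β_prior) successes and failures.
Total across both batches: 54−12=42 correct bits, 14−4=10 errors.
Subtract the second batch: 42−23=19 correct bits and 10−4=6 errors.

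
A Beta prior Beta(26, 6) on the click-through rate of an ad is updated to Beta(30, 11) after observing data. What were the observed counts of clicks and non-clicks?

4 clicks and 5 non-clicks

A Beta(α, β) prior with s successes and f failures in binomial data gives a Beta(α+s, β+f) posterior.
So s = 30 − 26 = 4 and f = 11 − 6 = 5.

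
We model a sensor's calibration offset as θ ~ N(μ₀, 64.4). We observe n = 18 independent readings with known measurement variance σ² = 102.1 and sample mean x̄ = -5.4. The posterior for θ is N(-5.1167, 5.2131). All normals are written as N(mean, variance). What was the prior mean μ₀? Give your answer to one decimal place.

The posterior mean is a precision-weighted average: μ_n = (τ₀μ₀ + τ_data·x̄)/(τ₀+τ_data), with τ₀=1/σ₀² and τ_data=n/σ².
Here τ₀ = 1/64.4 = 0.015528 and τ_data = 18/102.1 = 0.176298, so τ_n = 0.191826.
Rearranging for μ₀: μ₀ = (μ_n·τ_n − τ_data·x̄)/τ₀ = (-5.1167·0.191826 − 0.176298·-5.4) / 0.015528 = -0.029507/0.015528 ≈ -1.9.

μ₀ = -1.9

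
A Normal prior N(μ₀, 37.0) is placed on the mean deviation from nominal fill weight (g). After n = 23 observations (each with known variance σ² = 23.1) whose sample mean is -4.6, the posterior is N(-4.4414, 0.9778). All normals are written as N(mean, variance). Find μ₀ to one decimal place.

μ₀ = 1.4

With known observation variance, the Normal–Normal posterior has precision τ_n = τ₀ + n/σ² and mean μ_n = (τ₀μ₀ + (n/σ²)x̄)/τ_n.
Here τ₀ = 1/37.0 = 0.027027 and τ_data = 23/23.1 = 0.995671, so τ_n = 1.022698.
Rearranging for μ₀: μ₀ = (μ_n·τ_n − τ_data·x̄)/τ₀ = (-4.4414·1.022698 − 0.995671·-4.6) / 0.027027 = 0.037876/0.027027 ≈ 1.4.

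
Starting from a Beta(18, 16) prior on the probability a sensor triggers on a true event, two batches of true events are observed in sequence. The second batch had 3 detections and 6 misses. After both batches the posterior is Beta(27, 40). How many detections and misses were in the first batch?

6 detections and 18 misses

Sequential conjugate updates are equivalent to a single update on the pooled data, so total successes = posterior α − prior α and total failures = posterior β − prior β.
Total across both batches: 27−18=9 detections, 40−16=24 misses.
Subtract the second batch: 9−3=6 detections and 24−6=18 misses.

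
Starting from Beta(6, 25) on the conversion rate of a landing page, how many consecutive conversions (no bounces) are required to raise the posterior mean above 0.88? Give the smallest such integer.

k = 178

After k conversions and 0 bounces the posterior is Beta(6+k, 25), with mean (6+k)/(6+25+k).
Set (6+k)/(31+k) > 0.88 and solve: k > (0.88·31 − 6)/(1 − 0.88) = 177.333.
The smallest integer exceeding 177.333 is 178.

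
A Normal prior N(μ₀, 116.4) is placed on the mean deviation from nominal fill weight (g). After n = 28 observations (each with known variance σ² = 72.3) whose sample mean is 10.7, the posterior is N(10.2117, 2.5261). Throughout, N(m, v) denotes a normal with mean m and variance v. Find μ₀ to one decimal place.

The posterior mean is a precision-weighted average: μ_n = (τ₀μ₀ + τ_data·x̄)/(τ₀+τ_data), with τ₀=1/σ₀² and τ_data=n/σ².
Here τ₀ = 1/116.4 = 0.008591 and τ_data = 28/72.3 = 0.387275, so τ_n = 0.395866.
Rearranging for μ₀: μ₀ = (μ_n·τ_n − τ_data·x̄)/τ₀ = (10.2117·0.395866 − 0.387275·10.7) / 0.008591 = -0.101378/0.008591 ≈ -11.8.

μ₀ = -11.8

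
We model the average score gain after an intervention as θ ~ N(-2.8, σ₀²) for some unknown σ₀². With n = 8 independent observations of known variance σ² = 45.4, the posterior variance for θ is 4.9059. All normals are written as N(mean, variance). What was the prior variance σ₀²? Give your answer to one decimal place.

For the Normal–Normal model with known σ², precisions add: τ_n = τ₀ + n/σ².
So 1/σ₀² = 1/4.9059 − 8/45.4 = 0.203836 − 0.176211 = 0.027625.
Hence σ₀² = 1/0.027625 ≈ 36.2.

σ₀² = 36.2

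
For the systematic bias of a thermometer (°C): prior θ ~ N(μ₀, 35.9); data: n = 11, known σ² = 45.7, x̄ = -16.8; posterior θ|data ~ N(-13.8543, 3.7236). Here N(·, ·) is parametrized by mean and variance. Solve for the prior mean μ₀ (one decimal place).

With known observation variance, the Normal–Normal posterior has precision τ_n = τ₀ + n/σ² and mean μ_n = (τ₀μ₀ + (n/σ²)x̄)/τ_n.
Here τ₀ = 1/35.9 = 0.027855 and τ_data = 11/45.7 = 0.240700, so τ_n = 0.268555.
Rearranging for μ₀: μ₀ = (μ_n·τ_n − τ_data·x̄)/τ₀ = (-13.8543·0.268555 − 0.240700·-16.8) / 0.027855 = 0.323118/0.027855 ≈ 11.6.

μ₀ = 11.6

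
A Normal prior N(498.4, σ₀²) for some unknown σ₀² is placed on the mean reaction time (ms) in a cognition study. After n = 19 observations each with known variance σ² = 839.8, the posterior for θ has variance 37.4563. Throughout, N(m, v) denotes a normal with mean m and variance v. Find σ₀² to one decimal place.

σ₀² = 245.5

For the Normal–Normal model with known σ², precisions add: τ_n = τ₀ + n/σ².
So 1/σ₀² = 1/37.4563 − 19/839.8 = 0.026698 − 0.022624 = 0.004074.
Hence σ₀² = 1/0.004074 ≈ 245.5.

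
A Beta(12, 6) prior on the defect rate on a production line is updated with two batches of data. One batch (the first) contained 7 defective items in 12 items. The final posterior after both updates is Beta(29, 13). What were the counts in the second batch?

Because Beta–binomial updating is additive in the counts, the combined data contributed (α_post−α_prior, β_post−β_prior) successes and failures.
Total across both batches: 29−12=17 defective items, 13−6=7 good items.
Subtract the first batch: 17−7=10 defective items and 7−5=2 good items.

10 defective items and 2 good items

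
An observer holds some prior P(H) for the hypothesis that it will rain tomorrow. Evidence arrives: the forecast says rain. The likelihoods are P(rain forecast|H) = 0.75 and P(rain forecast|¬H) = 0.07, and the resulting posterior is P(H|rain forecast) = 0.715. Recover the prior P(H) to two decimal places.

In odds form, posterior odds = prior odds × likelihood ratio, so prior odds = posterior odds ÷ LR.
Posterior odds = 0.715/(1−0.715) = 2.5088. LR = 0.75/0.07 = 10.7143.
Prior odds = 2.5088/10.7143 = 0.2342, so P(H) = 0.2342/(1+0.2342) ≈ 0.19.

P(H) = 0.19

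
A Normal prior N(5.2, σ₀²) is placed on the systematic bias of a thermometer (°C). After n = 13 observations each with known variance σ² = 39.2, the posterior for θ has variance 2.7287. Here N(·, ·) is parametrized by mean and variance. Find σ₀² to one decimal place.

σ₀² = 28.7

Posterior precision equals prior precision plus data precision: 1/σ_n² = 1/σ₀² + n/σ².
So 1/σ₀² = 1/2.7287 − 13/39.2 = 0.366475 − 0.331633 = 0.034842.
Hence σ₀² = 1/0.034842 ≈ 28.7.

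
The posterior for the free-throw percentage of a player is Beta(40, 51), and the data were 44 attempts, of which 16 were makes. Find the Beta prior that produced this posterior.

Beta(24, 23)

Beta is conjugate to the binomial likelihood: posterior = Beta(α+s, β+f).
Subtract the data counts: 40−16=24, 51−28=23.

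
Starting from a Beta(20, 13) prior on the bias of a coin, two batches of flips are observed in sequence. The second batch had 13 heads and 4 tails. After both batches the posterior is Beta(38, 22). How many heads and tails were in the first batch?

Sequential conjugate updates are equivalent to a single update on the pooled data, so total successes = posterior α − prior α and total failures = posterior β − prior β.
Total across both batches: 38−20=18 heads, 22−13=9 tails.
Subtract the second batch: 18−13=5 heads and 9−4=5 tails.

5 heads and 5 tails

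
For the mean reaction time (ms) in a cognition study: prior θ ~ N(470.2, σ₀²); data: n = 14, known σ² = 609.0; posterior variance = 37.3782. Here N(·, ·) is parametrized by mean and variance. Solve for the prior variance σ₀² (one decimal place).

For the Normal–Normal model with known σ², precisions add: τ_n = τ₀ + n/σ².
So 1/σ₀² = 1/37.3782 − 14/609.0 = 0.026754 − 0.022989 = 0.003765.
Hence σ₀² = 1/0.003765 ≈ 265.6.

σ₀² = 265.6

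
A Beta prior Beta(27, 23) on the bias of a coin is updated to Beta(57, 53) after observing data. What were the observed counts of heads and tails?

30 heads and 30 tails

A Beta(α, β) prior with s successes and f failures in binomial data gives a Beta(α+s, β+f) posterior.
Match parameters: s=57−27=30, f=53−23=30.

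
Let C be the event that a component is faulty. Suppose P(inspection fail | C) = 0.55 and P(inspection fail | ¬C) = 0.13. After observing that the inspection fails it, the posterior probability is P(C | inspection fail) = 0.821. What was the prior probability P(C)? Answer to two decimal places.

P(C) = 0.52

In odds form, posterior odds = prior odds × likelihood ratio, so prior odds = posterior odds ÷ LR.
Posterior odds = 0.821/(1−0.821) = 4.5866. LR = 0.55/0.13 = 4.2308.
Prior odds = 4.5866/4.2308 = 1.0841, so P(C) = 1.0841/(1+1.0841) ≈ 0.52.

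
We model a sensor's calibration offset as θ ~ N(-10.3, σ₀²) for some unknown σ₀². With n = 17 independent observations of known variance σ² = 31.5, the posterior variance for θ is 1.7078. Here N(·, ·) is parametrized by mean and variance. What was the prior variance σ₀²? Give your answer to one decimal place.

For the Normal–Normal model with known σ², precisions add: τ_n = τ₀ + n/σ².
So 1/σ₀² = 1/1.7078 − 17/31.5 = 0.585549 − 0.539683 = 0.045866.
Hence σ₀² = 1/0.045866 ≈ 21.8.

σ₀² = 21.8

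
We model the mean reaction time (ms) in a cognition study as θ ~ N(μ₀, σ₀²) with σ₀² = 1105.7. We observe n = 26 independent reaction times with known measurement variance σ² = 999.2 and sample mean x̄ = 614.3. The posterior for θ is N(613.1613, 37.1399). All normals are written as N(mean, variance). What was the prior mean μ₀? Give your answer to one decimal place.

μ₀ = 580.4

With known observation variance, the Normal–Normal posterior has precision τ_n = τ₀ + n/σ² and mean μ_n = (τ₀μ₀ + (n/σ²)x̄)/τ_n.
Here τ₀ = 1/1105.7 = 0.000904 and τ_data = 26/999.2 = 0.026021, so τ_n = 0.026925.
Rearranging for μ₀: μ₀ = (μ_n·τ_n − τ_data·x̄)/τ₀ = (613.1613·0.026925 − 0.026021·614.3) / 0.000904 = 0.524668/0.000904 ≈ 580.4.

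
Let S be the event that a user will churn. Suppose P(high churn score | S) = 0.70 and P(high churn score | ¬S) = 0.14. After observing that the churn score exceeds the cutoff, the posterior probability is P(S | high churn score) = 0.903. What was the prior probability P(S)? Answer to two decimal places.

Bayes' rule in odds form gives O(S|E) = O(S)·[P(E|S)/P(E|¬S)], hence O(S) = O(S|E)/LR.
Posterior odds = 0.903/(1−0.903) = 9.3093. LR = 0.70/0.14 = 5.0000.
Prior odds = 9.3093/5.0000 = 1.8619, so P(S) = 1.8619/(1+1.8619) ≈ 0.65.

P(S) = 0.65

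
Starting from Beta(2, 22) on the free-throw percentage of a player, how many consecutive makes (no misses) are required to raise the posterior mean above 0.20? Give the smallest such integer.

After k makes and 0 misses the posterior is Beta(2+k, 22), with mean (2+k)/(2+22+k).
Set (2+k)/(24+k) > 0.20 and solve: k > (0.20·24 − 2)/(1 − 0.20) = 3.500.
The smallest integer exceeding 3.500 is 4.

k = 4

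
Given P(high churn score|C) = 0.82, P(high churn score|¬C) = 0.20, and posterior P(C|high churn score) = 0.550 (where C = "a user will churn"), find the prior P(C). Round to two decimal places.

Bayes' rule in odds form gives O(C|E) = O(C)·[P(E|C)/P(E|¬C)], hence O(C) = O(C|E)/LR.
Posterior odds = 0.550/(1−0.550) = 1.2222. LR = 0.82/0.20 = 4.1000.
Prior odds = 1.2222/4.1000 = 0.2981, so P(C) = 0.2981/(1+0.2981) ≈ 0.23.

P(C) = 0.23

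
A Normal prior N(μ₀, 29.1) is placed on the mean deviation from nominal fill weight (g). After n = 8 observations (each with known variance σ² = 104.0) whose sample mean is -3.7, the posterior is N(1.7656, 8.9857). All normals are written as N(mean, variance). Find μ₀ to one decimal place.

μ₀ = 14.0

With known observation variance, the Normal–Normal posterior has precision τ_n = τ₀ + n/σ² and mean μ_n = (τ₀μ₀ + (n/σ²)x̄)/τ_n.
Here τ₀ = 1/29.1 = 0.034364 and τ_data = 8/104.0 = 0.076923, so τ_n = 0.111287.
Rearranging for μ₀: μ₀ = (μ_n·τ_n − τ_data·x̄)/τ₀ = (1.7656·0.111287 − 0.076923·-3.7) / 0.034364 = 0.481103/0.034364 ≈ 14.0.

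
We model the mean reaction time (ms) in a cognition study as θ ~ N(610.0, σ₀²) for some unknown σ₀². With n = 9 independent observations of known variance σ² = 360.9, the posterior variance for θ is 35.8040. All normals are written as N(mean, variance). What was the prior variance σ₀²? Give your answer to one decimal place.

σ₀² = 334.2

For the Normal–Normal model with known σ², precisions add: τ_n = τ₀ + n/σ².
So 1/σ₀² = 1/35.8040 − 9/360.9 = 0.027930 − 0.024938 = 0.002992.
Hence σ₀² = 1/0.002992 ≈ 334.2.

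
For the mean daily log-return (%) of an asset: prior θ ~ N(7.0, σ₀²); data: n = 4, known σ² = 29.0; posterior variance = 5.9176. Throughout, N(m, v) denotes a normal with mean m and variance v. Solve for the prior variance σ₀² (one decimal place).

σ₀² = 32.2

For the Normal–Normal model with known σ², precisions add: τ_n = τ₀ + n/σ².
So 1/σ₀² = 1/5.9176 − 4/29.0 = 0.168987 − 0.137931 = 0.031056.
Hence σ₀² = 1/0.031056 ≈ 32.2.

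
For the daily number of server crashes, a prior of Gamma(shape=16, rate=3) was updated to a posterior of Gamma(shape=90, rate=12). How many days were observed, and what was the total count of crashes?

Gamma–Poisson conjugacy: posterior shape = α + Σxᵢ, posterior rate = β + n.
Matching: Σxᵢ = 90 − 16 = 74 and n = 12 − 3 = 9.

n = 9 days with total 74 crashes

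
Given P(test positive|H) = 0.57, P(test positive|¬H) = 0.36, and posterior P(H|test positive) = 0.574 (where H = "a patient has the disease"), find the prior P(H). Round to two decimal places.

Bayes' rule in odds form gives O(H|E) = O(H)·[P(E|H)/P(E|¬H)], hence O(H) = O(H|E)/LR.
Posterior odds = 0.574/(1−0.574) = 1.3474. LR = 0.57/0.36 = 1.5833.
Prior odds = 1.3474/1.5833 = 0.8510, so P(H) = 0.8510/(1+0.8510) ≈ 0.46.

P(H) = 0.46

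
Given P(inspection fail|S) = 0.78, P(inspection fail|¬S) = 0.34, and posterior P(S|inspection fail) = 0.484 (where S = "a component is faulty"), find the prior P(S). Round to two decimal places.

P(S) = 0.29

Bayes' rule in odds form gives O(S|E) = O(S)·[P(E|S)/P(E|¬S)], hence O(S) = O(S|E)/LR.
Posterior odds = 0.484/(1−0.484) = 0.9380. LR = 0.78/0.34 = 2.2941.
Prior odds = 0.9380/2.2941 = 0.4089, so P(S) = 0.4089/(1+0.4089) ≈ 0.29.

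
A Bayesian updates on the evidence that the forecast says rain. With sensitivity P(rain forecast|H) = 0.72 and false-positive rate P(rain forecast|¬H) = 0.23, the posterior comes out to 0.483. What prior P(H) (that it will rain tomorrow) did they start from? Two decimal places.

Bayes' rule in odds form gives O(H|E) = O(H)·[P(E|H)/P(E|¬H)], hence O(H) = O(H|E)/LR.
Posterior odds = 0.483/(1−0.483) = 0.9342. LR = 0.72/0.23 = 3.1304.
Prior odds = 0.9342/3.1304 = 0.2984, so P(H) = 0.2984/(1+0.2984) ≈ 0.23.

P(H) = 0.23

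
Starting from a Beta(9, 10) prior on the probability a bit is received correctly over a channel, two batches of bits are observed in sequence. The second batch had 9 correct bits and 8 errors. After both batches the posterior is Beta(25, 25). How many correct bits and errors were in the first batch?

7 correct bits and 7 errors

Because Beta–binomial updating is additive in the counts, the combined data contributed (α_post−α_prior, β_post−β_prior) successes and failures.
Total across both batches: 25−9=16 correct bits, 25−10=15 errors.
Subtract the second batch: 16−9=7 correct bits and 15−8=7 errors.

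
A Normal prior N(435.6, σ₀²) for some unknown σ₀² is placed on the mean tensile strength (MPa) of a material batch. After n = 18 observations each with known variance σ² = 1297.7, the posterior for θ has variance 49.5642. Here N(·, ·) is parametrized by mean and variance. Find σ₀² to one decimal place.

σ₀² = 158.6

Posterior precision equals prior precision plus data precision: 1/σ_n² = 1/σ₀² + n/σ².
So 1/σ₀² = 1/49.5642 − 18/1297.7 = 0.020176 − 0.013871 = 0.006305.
Hence σ₀² = 1/0.006305 ≈ 158.6.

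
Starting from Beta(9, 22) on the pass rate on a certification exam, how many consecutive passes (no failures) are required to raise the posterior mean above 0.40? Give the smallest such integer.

k = 6

After k passes and 0 failures the posterior is Beta(9+k, 22), with mean (9+k)/(9+22+k).
Set (9+k)/(31+k) > 0.40 and solve: k > (0.40·31 − 9)/(1 − 0.40) = 5.667.
The smallest integer exceeding 5.667 is 6, and checking k=6: (15)/(37) = 0.4054 > 0.40.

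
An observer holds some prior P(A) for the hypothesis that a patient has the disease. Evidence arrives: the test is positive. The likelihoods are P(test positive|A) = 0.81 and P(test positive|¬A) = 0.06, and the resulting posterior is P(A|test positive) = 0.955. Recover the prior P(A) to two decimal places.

In odds form, posterior odds = prior odds × likelihood ratio, so prior odds = posterior odds ÷ LR.
Posterior odds = 0.955/(1−0.955) = 21.2222. LR = 0.81/0.06 = 13.5000.
Prior odds = 21.2222/13.5000 = 1.5720, so P(A) = 1.5720/(1+1.5720) ≈ 0.61.

P(A) = 0.61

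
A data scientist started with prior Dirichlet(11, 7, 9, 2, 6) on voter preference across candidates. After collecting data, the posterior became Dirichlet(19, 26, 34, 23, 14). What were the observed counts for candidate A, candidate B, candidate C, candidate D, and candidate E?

counts (8, 19, 25, 21, 8)

For a Dirichlet(α) prior with multinomial counts c, the posterior is Dirichlet(α + c) componentwise.
Counts are posterior − prior componentwise: 19−11=8, 26−7=19, 34−9=25, 23−2=21, 14−6=8.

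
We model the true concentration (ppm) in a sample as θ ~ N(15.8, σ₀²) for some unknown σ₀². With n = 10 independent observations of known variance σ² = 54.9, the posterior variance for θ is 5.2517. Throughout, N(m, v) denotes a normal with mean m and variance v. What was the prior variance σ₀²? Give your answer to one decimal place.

For the Normal–Normal model with known σ², precisions add: τ_n = τ₀ + n/σ².
So 1/σ₀² = 1/5.2517 − 10/54.9 = 0.190415 − 0.182149 = 0.008266.
Hence σ₀² = 1/0.008266 ≈ 121.0.

σ₀² = 121.0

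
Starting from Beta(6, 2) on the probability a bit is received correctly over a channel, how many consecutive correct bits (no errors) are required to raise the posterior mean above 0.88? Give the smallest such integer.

k = 9

After k correct bits and 0 errors the posterior is Beta(6+k, 2), with mean (6+k)/(6+2+k).
Set (6+k)/(8+k) > 0.88 and solve: k > (0.88·8 − 6)/(1 − 0.88) = 8.667.
The smallest integer exceeding 8.667 is 9, and checking k=9: (15)/(17) = 0.8824 > 0.88.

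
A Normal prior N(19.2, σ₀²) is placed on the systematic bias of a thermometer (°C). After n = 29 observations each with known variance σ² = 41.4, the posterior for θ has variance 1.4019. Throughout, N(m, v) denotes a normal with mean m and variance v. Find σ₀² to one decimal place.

For the Normal–Normal model with known σ², precisions add: τ_n = τ₀ + n/σ².
So 1/σ₀² = 1/1.4019 − 29/41.4 = 0.713318 − 0.700483 = 0.012835.
Hence σ₀² = 1/0.012835 ≈ 77.9.

σ₀² = 77.9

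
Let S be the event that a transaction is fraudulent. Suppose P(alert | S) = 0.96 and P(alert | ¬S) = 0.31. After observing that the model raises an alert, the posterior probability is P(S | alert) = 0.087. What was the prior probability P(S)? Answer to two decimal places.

P(S) = 0.03

Bayes' rule in odds form gives O(S|E) = O(S)·[P(E|S)/P(E|¬S)], hence O(S) = O(S|E)/LR.
Posterior odds = 0.087/(1−0.087) = 0.0953. LR = 0.96/0.31 = 3.0968.
Prior odds = 0.0953/3.0968 = 0.0308, so P(S) = 0.0308/(1+0.0308) ≈ 0.03.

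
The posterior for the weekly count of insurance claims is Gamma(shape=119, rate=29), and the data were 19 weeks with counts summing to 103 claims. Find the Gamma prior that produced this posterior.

Gamma–Poisson conjugacy: posterior shape = α + Σxᵢ, posterior rate = β + n.
So α = 119 − 103 = 16 and β = 29 − 19 = 10.

Gamma(shape=16, rate=10)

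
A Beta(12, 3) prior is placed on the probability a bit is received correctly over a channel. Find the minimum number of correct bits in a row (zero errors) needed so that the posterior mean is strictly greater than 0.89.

After k correct bits and 0 errors the posterior is Beta(12+k, 3), with mean (12+k)/(12+3+k).
Set (12+k)/(15+k) > 0.89 and solve: k > (0.89·15 − 12)/(1 − 0.89) = 12.273.
The smallest integer exceeding 12.273 is 13.

k = 13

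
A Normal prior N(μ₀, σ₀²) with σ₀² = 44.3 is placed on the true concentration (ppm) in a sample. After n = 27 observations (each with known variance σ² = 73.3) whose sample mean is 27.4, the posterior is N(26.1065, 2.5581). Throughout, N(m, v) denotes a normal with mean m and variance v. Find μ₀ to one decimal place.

With known observation variance, the Normal–Normal posterior has precision τ_n = τ₀ + n/σ² and mean μ_n = (τ₀μ₀ + (n/σ²)x̄)/τ_n.
Here τ₀ = 1/44.3 = 0.022573 and τ_data = 27/73.3 = 0.368349, so τ_n = 0.390922.
Rearranging for μ₀: μ₀ = (μ_n·τ_n − τ_data·x̄)/τ₀ = (26.1065·0.390922 − 0.368349·27.4) / 0.022573 = 0.112843/0.022573 ≈ 5.0.

μ₀ = 5.0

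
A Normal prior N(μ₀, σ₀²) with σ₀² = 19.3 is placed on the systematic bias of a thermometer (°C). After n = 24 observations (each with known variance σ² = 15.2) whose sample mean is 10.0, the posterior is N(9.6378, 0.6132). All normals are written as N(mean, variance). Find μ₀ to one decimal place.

The posterior mean is a precision-weighted average: μ_n = (τ₀μ₀ + τ_data·x̄)/(τ₀+τ_data), with τ₀=1/σ₀² and τ_data=n/σ².
Here τ₀ = 1/19.3 = 0.051813 and τ_data = 24/15.2 = 1.578947, so τ_n = 1.630760.
Rearranging for μ₀: μ₀ = (μ_n·τ_n − τ_data·x̄)/τ₀ = (9.6378·1.630760 − 1.578947·10.0) / 0.051813 = -0.072531/0.051813 ≈ -1.4.

μ₀ = -1.4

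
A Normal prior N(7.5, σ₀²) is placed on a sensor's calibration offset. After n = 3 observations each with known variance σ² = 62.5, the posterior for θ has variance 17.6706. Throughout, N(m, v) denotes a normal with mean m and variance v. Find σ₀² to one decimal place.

σ₀² = 116.4

For the Normal–Normal model with known σ², precisions add: τ_n = τ₀ + n/σ².
So 1/σ₀² = 1/17.6706 − 3/62.5 = 0.056591 − 0.048000 = 0.008591.
Hence σ₀² = 1/0.008591 ≈ 116.4.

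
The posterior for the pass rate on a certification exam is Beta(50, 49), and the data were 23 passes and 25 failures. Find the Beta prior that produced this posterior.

Beta(27, 24)

Beta is conjugate to the binomial likelihood: posterior = Beta(α+s, β+f).
Subtract the data counts: 50−23=27, 49−25=24.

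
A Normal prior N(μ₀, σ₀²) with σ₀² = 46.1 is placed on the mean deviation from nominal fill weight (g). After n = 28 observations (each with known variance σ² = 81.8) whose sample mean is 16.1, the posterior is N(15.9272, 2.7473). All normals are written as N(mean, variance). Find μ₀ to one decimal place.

The posterior mean is a precision-weighted average: μ_n = (τ₀μ₀ + τ_data·x̄)/(τ₀+τ_data), with τ₀=1/σ₀² and τ_data=n/σ².
Here τ₀ = 1/46.1 = 0.021692 and τ_data = 28/81.8 = 0.342298, so τ_n = 0.363990.
Rearranging for μ₀: μ₀ = (μ_n·τ_n − τ_data·x̄)/τ₀ = (15.9272·0.363990 − 0.342298·16.1) / 0.021692 = 0.286344/0.021692 ≈ 13.2.

μ₀ = 13.2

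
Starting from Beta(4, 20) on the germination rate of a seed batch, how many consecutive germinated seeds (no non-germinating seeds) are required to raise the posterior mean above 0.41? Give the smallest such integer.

k = 10

After k germinated seeds and 0 non-germinating seeds the posterior is Beta(4+k, 20), with mean (4+k)/(4+20+k).
Set (4+k)/(24+k) > 0.41 and solve: k > (0.41·24 − 4)/(1 − 0.41) = 9.898.
The smallest integer exceeding 9.898 is 10, and checking k=10: (14)/(34) = 0.4118 > 0.41.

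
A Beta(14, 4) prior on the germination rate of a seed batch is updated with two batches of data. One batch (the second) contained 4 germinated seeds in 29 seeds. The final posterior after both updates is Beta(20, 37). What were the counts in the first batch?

Because Beta–binomial updating is additive in the counts, the combined data contributed (α_post−α_prior, β_post−β_prior) successes and failures.
Total across both batches: 20−14=6 germinated seeds, 37−4=33 non-germinating seeds.
Subtract the second batch: 6−4=2 germinated seeds and 33−25=8 non-germinating seeds.

2 germinated seeds and 8 non-germinating seeds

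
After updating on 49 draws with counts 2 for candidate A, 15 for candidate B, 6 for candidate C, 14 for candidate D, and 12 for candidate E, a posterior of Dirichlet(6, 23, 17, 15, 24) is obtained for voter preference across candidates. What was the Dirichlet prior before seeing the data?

For a Dirichlet(α) prior with multinomial counts c, the posterior is Dirichlet(α + c) componentwise.
Subtract each count from the matching posterior parameter: 6−2=4, 23−15=8, 17−6=11, 15−14=1, 24−12=12.

Dirichlet(4, 8, 11, 1, 12)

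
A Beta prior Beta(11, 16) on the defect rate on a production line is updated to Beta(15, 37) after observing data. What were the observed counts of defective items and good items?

4 defective items and 21 good items

Beta is conjugate to the binomial likelihood: posterior = Beta(α+s, β+f).
Match parameters: s=15−11=4, f=37−16=21.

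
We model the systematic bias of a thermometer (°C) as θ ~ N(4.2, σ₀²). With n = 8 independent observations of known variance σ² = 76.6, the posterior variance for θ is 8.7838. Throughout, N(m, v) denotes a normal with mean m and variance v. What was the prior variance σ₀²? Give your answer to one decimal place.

σ₀² = 106.3

Posterior precision equals prior precision plus data precision: 1/σ_n² = 1/σ₀² + n/σ².
So 1/σ₀² = 1/8.7838 − 8/76.6 = 0.113846 − 0.104439 = 0.009407.
Hence σ₀² = 1/0.009407 ≈ 106.3.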